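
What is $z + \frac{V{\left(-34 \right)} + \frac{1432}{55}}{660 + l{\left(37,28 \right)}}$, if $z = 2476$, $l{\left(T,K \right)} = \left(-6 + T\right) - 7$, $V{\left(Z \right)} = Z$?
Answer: $\frac{15524447}{6270} \approx 2476.0$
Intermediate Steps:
$l{\left(T,K \right)} = -13 + T$
$z + \frac{V{\left(-34 \right)} + \frac{1432}{55}}{660 + l{\left(37,28 \right)}} = 2476 + \frac{-34 + \frac{1432}{55}}{660 + \left(-13 + 37\right)} = 2476 + \frac{-34 + 1432 \cdot \frac{1}{55}}{660 + 24} = 2476 + \frac{-34 + \frac{1432}{55}}{684} = 2476 - \frac{73}{6270} = \frac{15524447}{6270}$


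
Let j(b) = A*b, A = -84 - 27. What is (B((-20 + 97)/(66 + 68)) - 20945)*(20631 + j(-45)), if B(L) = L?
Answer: -35960363589/67 ≈ -5.3672e+8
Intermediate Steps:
A = -111
j(b) = -111*b
(B((-20 + 97)/(66 + 68)) - 20945)*(20631 + j(-45)) = ((-20 + 97)/(66 + 68) - 20945)*(20631 - 111*(-45)) = (77/134 - 20945)*(20631 + 4995) = (77*(1/134) - 20945)*25626 = (77/134 - 20945)*25626 = -2806553/134*25626 = -35960363589/67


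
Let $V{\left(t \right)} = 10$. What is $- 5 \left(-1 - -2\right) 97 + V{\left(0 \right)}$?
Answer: $-475$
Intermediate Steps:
$- 5 \left(-1 - -2\right) 97 + V{\left(0 \right)} = - 5 \left(-1 - -2\right) 97 + 10 = - 5 \left(-1 + 2\right) 97 + 10 = \left(-5\right) 1 \cdot 97 + 10 = \left(-5\right) 97 + 10 = -485 + 10 = -475$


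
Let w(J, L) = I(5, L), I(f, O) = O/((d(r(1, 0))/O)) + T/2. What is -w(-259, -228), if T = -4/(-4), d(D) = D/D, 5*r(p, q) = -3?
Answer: -103969/2 ≈ -51985.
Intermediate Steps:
r(p, q) = -3/5 (r(p, q) = (1/5)*(-3) = -3/5)
d(D) = 1
T = 1 (T = -4*(-1/4) = 1)
I(f, O) = 1/2 + O**2 (I(f, O) = O/((1/O)) + 1/2 = O/(1/O) + 1*(1/2) = O*O + 1/2 = O**2 + 1/2 = 1/2 + O**2)
w(J, L) = 1/2 + L**2
-w(-259, -228) = -(1/2 + (-228)**2) = -(1/2 + 51984) = -1*103969/2 = -103969/2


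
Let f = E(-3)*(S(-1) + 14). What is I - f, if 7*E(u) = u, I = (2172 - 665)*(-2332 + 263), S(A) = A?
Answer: -21825842/7 ≈ -3.1180e+6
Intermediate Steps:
I = -3117983 (I = 1507*(-2069) = -3117983)
E(u) = u/7
f = -39/7 (f = ((⅐)*(-3))*(-1 + 14) = -3/7*13 = -39/7 ≈ -5.5714)
I - f = -3117983 - 1*(-39/7) = -3117983 + 39/7 = -21825842/7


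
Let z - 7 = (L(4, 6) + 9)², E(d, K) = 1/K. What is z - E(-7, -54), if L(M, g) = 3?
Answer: 8155/54 ≈ 151.02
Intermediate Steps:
z = 151 (z = 7 + (3 + 9)² = 7 + 12² = 7 + 144 = 151)
z - E(-7, -54) = 151 - 1/(-54) = 151 - 1*(-1/54) = 151 + 1/54 = 8155/54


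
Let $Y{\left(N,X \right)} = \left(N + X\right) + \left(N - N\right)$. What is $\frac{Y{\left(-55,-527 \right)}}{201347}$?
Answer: $- \frac{582}{201347} \approx -0.0028905$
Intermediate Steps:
$Y{\left(N,X \right)} = N + X$ ($Y{\left(N,X \right)} = \left(N + X\right) + 0 = N + X$)
$\frac{Y{\left(-55,-527 \right)}}{201347} = \frac{-55 - 527}{201347} = \left(-582\right) \frac{1}{201347} = - \frac{582}{201347}$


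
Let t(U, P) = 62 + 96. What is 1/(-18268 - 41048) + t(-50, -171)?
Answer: 9371927/59316 ≈ 158.00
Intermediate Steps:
t(U, P) = 158
1/(-18268 - 41048) + t(-50, -171) = 1/(-18268 - 41048) + 158 = 1/(-59316) + 158 = -1/59316 + 158 = 9371927/59316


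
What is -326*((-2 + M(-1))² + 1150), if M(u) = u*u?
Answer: -375226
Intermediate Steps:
M(u) = u²
-326*((-2 + M(-1))² + 1150) = -326*((-2 + (-1)²)² + 1150) = -326*((-2 + 1)² + 1150) = -326*((-1)² + 1150) = -326*(1 + 1150) = -326*1151 = -375226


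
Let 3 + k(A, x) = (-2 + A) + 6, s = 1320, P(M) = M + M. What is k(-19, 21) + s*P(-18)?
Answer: -47538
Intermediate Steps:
P(M) = 2*M
k(A, x) = 1 + A (k(A, x) = -3 + ((-2 + A) + 6) = -3 + (4 + A) = 1 + A)
k(-19, 21) + s*P(-18) = (1 - 19) + 1320*(2*(-18)) = -18 + 1320*(-36) = -18 - 47520 = -47538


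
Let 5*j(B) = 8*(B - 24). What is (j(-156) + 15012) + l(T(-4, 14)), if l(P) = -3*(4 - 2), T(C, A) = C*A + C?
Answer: 14718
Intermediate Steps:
T(C, A) = C + A*C (T(C, A) = A*C + C = C + A*C)
j(B) = -192/5 + 8*B/5 (j(B) = (8*(B - 24))/5 = (8*(-24 + B))/5 = (-192 + 8*B)/5 = -192/5 + 8*B/5)
l(P) = -6 (l(P) = -3*2 = -6)
(j(-156) + 15012) + l(T(-4, 14)) = ((-192/5 + (8/5)*(-156)) + 15012) - 6 = ((-192/5 - 1248/5) + 15012) - 6 = (-288 + 15012) - 6 = 14724 - 6 = 14718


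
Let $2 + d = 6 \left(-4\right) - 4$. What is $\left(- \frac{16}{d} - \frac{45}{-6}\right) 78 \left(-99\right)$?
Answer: $- \frac{310167}{5} \approx -62033.0$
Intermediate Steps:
$d = -30$ ($d = -2 + \left(6 \left(-4\right) - 4\right) = -2 - 28 = -30$)
$\left(- \frac{16}{d} - \frac{45}{-6}\right) 78 \left(-99\right) = \left(- \frac{16}{-30} - \frac{45}{-6}\right) 78 \left(-99\right) = \left(\left(-16\right) \left(- \frac{1}{30}\right) - - \frac{15}{2}\right) 78 \left(-99\right) = \left(\frac{8}{15} + \frac{15}{2}\right) 78 \left(-99\right) = \frac{241}{30} \cdot 78 \left(-99\right) = \frac{3133}{5} \left(-99\right) = - \frac{310167}{5}$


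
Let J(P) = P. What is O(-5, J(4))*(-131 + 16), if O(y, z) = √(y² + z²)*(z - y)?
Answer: -1035*√41 ≈ -6627.2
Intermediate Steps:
O(-5, J(4))*(-131 + 16) = (√((-5)² + 4²)*(4 - 1*(-5)))*(-131 + 16) = (√(25 + 16)*(4 + 5))*(-115) = (√41*9)*(-115) = (9*√41)*(-115) = -1035*√41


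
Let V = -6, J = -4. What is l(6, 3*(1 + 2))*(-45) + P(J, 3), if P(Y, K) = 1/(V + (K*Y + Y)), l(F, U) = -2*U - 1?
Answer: 18809/22 ≈ 854.95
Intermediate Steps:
l(F, U) = -1 - 2*U
P(Y, K) = 1/(-6 + Y + K*Y) (P(Y, K) = 1/(-6 + (K*Y + Y)) = 1/(-6 + (Y + K*Y)) = 1/(-6 + Y + K*Y))
l(6, 3*(1 + 2))*(-45) + P(J, 3) = (-1 - 6*(1 + 2))*(-45) + 1/(-6 - 4 + 3*(-4)) = (-1 - 6*3)*(-45) + 1/(-6 - 4 - 12) = (-1 - 2*9)*(-45) + 1/(-22) = (-1 - 18)*(-45) - 1/22 = -19*(-45) - 1/22 = 855 - 1/22 = 18809/22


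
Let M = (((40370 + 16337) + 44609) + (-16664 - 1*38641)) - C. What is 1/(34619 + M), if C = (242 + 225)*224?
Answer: -1/23978 ≈ -4.1705e-5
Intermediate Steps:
C = 104608 (C = 467*224 = 104608)
M = -58597 (M = (((40370 + 16337) + 44609) + (-16664 - 1*38641)) - 1*104608 = ((56707 + 44609) + (-16664 - 38641)) - 104608 = (101316 - 55305) - 104608 = 46011 - 104608 = -58597)
1/(34619 + M) = 1/(34619 - 58597) = 1/(-23978) = -1/23978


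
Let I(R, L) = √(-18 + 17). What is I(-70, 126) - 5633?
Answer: -5633 + I ≈ -5633.0 + 1.0*I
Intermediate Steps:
I(R, L) = I (I(R, L) = √(-1) = I)
I(-70, 126) - 5633 = I - 5633 = -5633 + I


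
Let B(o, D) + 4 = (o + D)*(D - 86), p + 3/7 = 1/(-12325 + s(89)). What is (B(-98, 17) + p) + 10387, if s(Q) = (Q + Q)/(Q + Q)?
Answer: 1377835517/86268 ≈ 15972.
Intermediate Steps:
s(Q) = 1 (s(Q) = (2*Q)/((2*Q)) = (2*Q)*(1/(2*Q)) = 1)
p = -36979/86268 (p = -3/7 + 1/(-12325 + 1) = -3/7 + 1/(-12324) = -3/7 - 1/12324 = -36979/86268 ≈ -0.42865)
B(o, D) = -4 + (-86 + D)*(D + o) (B(o, D) = -4 + (o + D)*(D - 86) = -4 + (D + o)*(-86 + D) = -4 + (-86 + D)*(D + o))
(B(-98, 17) + p) + 10387 = ((-4 + 17² - 86*17 - 86*(-98) + 17*(-98)) - 36979/86268) + 10387 = ((-4 + 289 - 1462 + 8428 - 1666) - 36979/86268) + 10387 = (5585 - 36979/86268) + 10387 = 481769801/86268 + 10387 = 1377835517/86268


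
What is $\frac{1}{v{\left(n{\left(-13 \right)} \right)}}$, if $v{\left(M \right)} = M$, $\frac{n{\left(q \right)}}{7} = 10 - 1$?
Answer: $\frac{1}{63} \approx 0.015873$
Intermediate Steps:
$n{\left(q \right)} = 63$ ($n{\left(q \right)} = 7 \left(10 - 1\right) = 7 \cdot 9 = 63$)
$\frac{1}{v{\left(n{\left(-13 \right)} \right)}} = \frac{1}{63}$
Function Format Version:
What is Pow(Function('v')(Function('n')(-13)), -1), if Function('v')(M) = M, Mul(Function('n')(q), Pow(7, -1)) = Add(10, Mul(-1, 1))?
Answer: Rational(1, 63) ≈ 0.015873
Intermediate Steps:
Function('n')(q) = 63 (Function('n')(q) = Mul(7, Add(10, Mul(-1, 1))) = Mul(7, Add(10, -1)) = Mul(7, 9) = 63)
Pow(Function('v')(Function('n')(-13)), -1) = Pow(63, -1) = Rational(1, 63)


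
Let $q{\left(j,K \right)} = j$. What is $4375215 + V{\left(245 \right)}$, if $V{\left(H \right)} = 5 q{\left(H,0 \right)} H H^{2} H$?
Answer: $4413680140840$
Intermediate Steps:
$V{\left(H \right)} = 5 H^{5}$ ($V{\left(H \right)} = 5 H H H^{2} H = 5 H H^{3} H = 5 H H^{4} = 5 H^{5}$)
$4375215 + V{\left(245 \right)} = 4375215 + 5 \cdot 245^{5} = 4375215 + 5 \cdot 882735153125 = 4375215 + 4413675765625 = 4413680140840$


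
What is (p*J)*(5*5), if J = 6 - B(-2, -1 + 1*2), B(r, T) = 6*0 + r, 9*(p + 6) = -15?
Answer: -4600/3 ≈ -1533.3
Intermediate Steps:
p = -23/3 (p = -6 + (1/9)*(-15) = -6 - 5/3 = -23/3 ≈ -7.6667)
B(r, T) = r (B(r, T) = 0 + r = r)
J = 8 (J = 6 - 1*(-2) = 6 + 2 = 8)
(p*J)*(5*5) = (-23/3*8)*(5*5) = -184/3*25 = -4600/3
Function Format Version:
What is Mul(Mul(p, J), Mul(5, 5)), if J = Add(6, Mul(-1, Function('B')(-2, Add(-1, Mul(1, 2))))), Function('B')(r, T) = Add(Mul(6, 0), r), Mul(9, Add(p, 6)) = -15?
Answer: Rational(-4600, 3) ≈ -1533.3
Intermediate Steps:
p = Rational(-23, 3) (p = Add(-6, Mul(Rational(1, 9), -15)) = Add(-6, Rational(-5, 3)) = Rational(-23, 3) ≈ -7.6667)
Function('B')(r, T) = r (Function('B')(r, T) = Add(0, r) = r)
J = 8 (J = Add(6, Mul(-1, -2)) = Add(6, 2) = 8)
Mul(Mul(p, J), Mul(5, 5)) = Mul(Mul(Rational(-23, 3), 8), Mul(5, 5)) = Mul(Rational(-184, 3), 25) = Rational(-4600, 3)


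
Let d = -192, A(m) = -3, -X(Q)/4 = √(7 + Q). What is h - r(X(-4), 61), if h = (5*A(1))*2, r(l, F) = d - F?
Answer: 223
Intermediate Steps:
X(Q) = -4*√(7 + Q)
r(l, F) = -192 - F
h = -30 (h = (5*(-3))*2 = -15*2 = -30)
h - r(X(-4), 61) = -30 - (-192 - 1*61) = -30 - (-192 - 61) = -30 - 1*(-253) = -30 + 253 = 223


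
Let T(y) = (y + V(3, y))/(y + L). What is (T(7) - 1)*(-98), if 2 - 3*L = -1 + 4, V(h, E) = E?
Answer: -539/5 ≈ -107.80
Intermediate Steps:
L = -⅓ (L = ⅔ - (-1 + 4)/3 = ⅔ - ⅓*3 = ⅔ - 1 = -⅓ ≈ -0.33333)
T(y) = 2*y/(-⅓ + y) (T(y) = (y + y)/(y - ⅓) = (2*y)/(-⅓ + y) = 2*y/(-⅓ + y))
(T(7) - 1)*(-98) = (6*7/(-1 + 3*7) - 1)*(-98) = (6*7/(-1 + 21) - 1)*(-98) = (6*7/20 - 1)*(-98) = (6*7*(1/20) - 1)*(-98) = (21/10 - 1)*(-98) = (11/10)*(-98) = -539/5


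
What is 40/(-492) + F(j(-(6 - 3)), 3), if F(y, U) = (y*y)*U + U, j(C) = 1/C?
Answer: 400/123 ≈ 3.2520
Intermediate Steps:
F(y, U) = U + U*y**2 (F(y, U) = y**2*U + U = U*y**2 + U = U + U*y**2)
40/(-492) + F(j(-(6 - 3)), 3) = 40/(-492) + 3*(1 + (1/(-(6 - 3)))**2) = 40*(-1/492) + 3*(1 + (1/(-1*3))**2) = -10/123 + 3*(1 + (1/(-3))**2) = -10/123 + 3*(1 + (-1/3)**2) = -10/123 + 3*(1 + 1/9) = -10/123 + 3*(10/9) = -10/123 + 10/3 = 400/123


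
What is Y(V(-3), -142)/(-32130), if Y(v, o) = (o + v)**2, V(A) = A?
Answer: -4205/6426 ≈ -0.65437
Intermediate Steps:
Y(V(-3), -142)/(-32130) = (-142 - 3)**2/(-32130) = (-145)**2*(-1/32130) = 21025*(-1/32130) = -4205/6426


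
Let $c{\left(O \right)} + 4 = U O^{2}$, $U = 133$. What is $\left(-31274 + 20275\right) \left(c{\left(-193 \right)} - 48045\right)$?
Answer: $-53961841932$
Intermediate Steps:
$c{\left(O \right)} = -4 + 133 O^{2}$
$\left(-31274 + 20275\right) \left(c{\left(-193 \right)} - 48045\right) = \left(-31274 + 20275\right) \left(\left(-4 + 133 \left(-193\right)^{2}\right) - 48045\right) = - 10999 \left(\left(-4 + 133 \cdot 37249\right) - 48045\right) = - 10999 \left(\left(-4 + 4954117\right) - 48045\right) = - 10999 \left(4954113 - 48045\right) = \left(-10999\right) 4906068 = -53961841932$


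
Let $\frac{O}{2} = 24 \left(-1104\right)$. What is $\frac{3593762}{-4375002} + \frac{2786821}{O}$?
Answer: $- \frac{2063798014091}{38640017664} \approx -53.411$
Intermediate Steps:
$O = -52992$ ($O = 2 \cdot 24 \left(-1104\right) = 2 \left(-26496\right) = -52992$)
$\frac{3593762}{-4375002} + \frac{2786821}{O} = \frac{3593762}{-4375002} + \frac{2786821}{-52992} = 3593762 \left(- \frac{1}{4375002}\right) + 2786821 \left(- \frac{1}{52992}\right) = - \frac{1796881}{2187501} - \frac{2786821}{52992} = - \frac{2063798014091}{38640017664}$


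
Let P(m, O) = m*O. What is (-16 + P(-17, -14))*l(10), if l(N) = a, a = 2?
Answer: 444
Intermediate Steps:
l(N) = 2
P(m, O) = O*m
(-16 + P(-17, -14))*l(10) = (-16 - 14*(-17))*2 = (-16 + 238)*2 = 222*2 = 444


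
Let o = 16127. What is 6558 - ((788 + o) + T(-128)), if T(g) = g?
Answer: -10229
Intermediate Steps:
6558 - ((788 + o) + T(-128)) = 6558 - ((788 + 16127) - 128) = 6558 - (16915 - 128) = 6558 - 1*16787 = 6558 - 16787 = -10229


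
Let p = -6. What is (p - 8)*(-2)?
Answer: 28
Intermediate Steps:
(p - 8)*(-2) = (-6 - 8)*(-2) = -14*(-2) = 28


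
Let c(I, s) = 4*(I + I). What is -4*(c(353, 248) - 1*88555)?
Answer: 342924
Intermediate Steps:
c(I, s) = 8*I (c(I, s) = 4*(2*I) = 8*I)
-4*(c(353, 248) - 1*88555) = -4*(8*353 - 1*88555) = -4*(2824 - 88555) = -4*(-85731) = 342924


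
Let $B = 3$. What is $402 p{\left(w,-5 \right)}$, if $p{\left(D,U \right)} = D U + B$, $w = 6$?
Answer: $-10854$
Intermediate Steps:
$p{\left(D,U \right)} = 3 + D U$ ($p{\left(D,U \right)} = D U + 3 = 3 + D U$)
$402 p{\left(w,-5 \right)} = 402 \left(3 + 6 \left(-5\right)\right) = 402 \left(3 - 30\right) = 402 \left(-27\right) = -10854$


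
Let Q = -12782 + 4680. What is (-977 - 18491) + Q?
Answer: -27570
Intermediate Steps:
Q = -8102
(-977 - 18491) + Q = (-977 - 18491) - 8102 = -19468 - 8102 = -27570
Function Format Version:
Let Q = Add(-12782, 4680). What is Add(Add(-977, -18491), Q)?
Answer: -27570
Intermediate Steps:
Q = -8102
Add(Add(-977, -18491), Q) = Add(Add(-977, -18491), -8102) = Add(-19468, -8102) = -27570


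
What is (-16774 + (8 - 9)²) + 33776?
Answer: 17003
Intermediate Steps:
(-16774 + (8 - 9)²) + 33776 = (-16774 + (-1)²) + 33776 = (-16774 + 1) + 33776 = -16773 + 33776 = 17003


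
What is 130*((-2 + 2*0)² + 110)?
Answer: 14820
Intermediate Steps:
130*((-2 + 2*0)² + 110) = 130*((-2 + 0)² + 110) = 130*((-2)² + 110) = 130*(4 + 110) = 130*114 = 14820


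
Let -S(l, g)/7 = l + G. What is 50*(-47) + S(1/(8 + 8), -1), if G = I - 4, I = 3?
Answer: -37495/16 ≈ -2343.4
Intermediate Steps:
G = -1 (G = 3 - 4 = -1)
S(l, g) = 7 - 7*l (S(l, g) = -7*(l - 1) = -7*(-1 + l) = 7 - 7*l)
50*(-47) + S(1/(8 + 8), -1) = 50*(-47) + (7 - 7/(8 + 8)) = -2350 + (7 - 7/16) = -2350 + 105/16 = -37495/16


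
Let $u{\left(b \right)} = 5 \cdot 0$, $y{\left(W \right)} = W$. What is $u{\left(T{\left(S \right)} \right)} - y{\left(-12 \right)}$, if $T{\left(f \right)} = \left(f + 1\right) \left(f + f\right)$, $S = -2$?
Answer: $12$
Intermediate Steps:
$T{\left(f \right)} = 2 f \left(1 + f\right)$ ($T{\left(f \right)} = \left(1 + f\right) 2 f = 2 f \left(1 + f\right)$)
$u{\left(b \right)} = 0$
$u{\left(T{\left(S \right)} \right)} - y{\left(-12 \right)} = 0 - -12 = 0 + 12 = 12$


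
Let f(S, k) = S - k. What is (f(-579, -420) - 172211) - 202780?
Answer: -375150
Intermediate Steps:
(f(-579, -420) - 172211) - 202780 = ((-579 - 1*(-420)) - 172211) - 202780 = ((-579 + 420) - 172211) - 202780 = (-159 - 172211) - 202780 = -172370 - 202780 = -375150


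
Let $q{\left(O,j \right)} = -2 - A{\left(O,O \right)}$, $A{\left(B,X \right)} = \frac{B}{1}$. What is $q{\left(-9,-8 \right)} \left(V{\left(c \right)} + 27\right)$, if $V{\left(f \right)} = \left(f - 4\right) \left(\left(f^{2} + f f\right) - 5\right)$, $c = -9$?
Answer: $-14098$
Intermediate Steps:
$A{\left(B,X \right)} = B$ ($A{\left(B,X \right)} = B 1 = B$)
$q{\left(O,j \right)} = -2 - O$
$V{\left(f \right)} = \left(-5 + 2 f^{2}\right) \left(-4 + f\right)$ ($V{\left(f \right)} = \left(-4 + f\right) \left(\left(f^{2} + f^{2}\right) - 5\right) = \left(-4 + f\right) \left(2 f^{2} - 5\right) = \left(-4 + f\right) \left(-5 + 2 f^{2}\right) = \left(-5 + 2 f^{2}\right) \left(-4 + f\right)$)
$q{\left(-9,-8 \right)} \left(V{\left(c \right)} + 27\right) = \left(-2 - -9\right) \left(\left(20 - 8 \left(-9\right)^{2} - -45 + 2 \left(-9\right)^{3}\right) + 27\right) = \left(-2 + 9\right) \left(\left(20 - 648 + 45 + 2 \left(-729\right)\right) + 27\right) = 7 \left(\left(20 - 648 + 45 - 1458\right) + 27\right) = 7 \left(-2041 + 27\right) = 7 \left(-2014\right) = -14098$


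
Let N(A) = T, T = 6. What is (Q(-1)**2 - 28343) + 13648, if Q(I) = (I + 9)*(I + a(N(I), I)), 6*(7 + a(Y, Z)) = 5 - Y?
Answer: -93839/9 ≈ -10427.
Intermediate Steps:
N(A) = 6
a(Y, Z) = -37/6 - Y/6 (a(Y, Z) = -7 + (5 - Y)/6 = -7 + (5/6 - Y/6) = -37/6 - Y/6)
Q(I) = (9 + I)*(-43/6 + I) (Q(I) = (I + 9)*(I + (-37/6 - 1/6*6)) = (9 + I)*(I + (-37/6 - 1)) = (9 + I)*(I - 43/6) = (9 + I)*(-43/6 + I))
(Q(-1)**2 - 28343) + 13648 = ((-129/2 + (-1)**2 + (11/6)*(-1))**2 - 28343) + 13648 = ((-129/2 + 1 - 11/6)**2 - 28343) + 13648 = ((-196/3)**2 - 28343) + 13648 = (38416/9 - 28343) + 13648 = -216671/9 + 13648 = -93839/9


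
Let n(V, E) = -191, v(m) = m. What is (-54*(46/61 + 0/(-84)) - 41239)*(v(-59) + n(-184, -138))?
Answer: 629515750/61 ≈ 1.0320e+7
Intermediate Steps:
(-54*(46/61 + 0/(-84)) - 41239)*(v(-59) + n(-184, -138)) = (-54*(46/61 + 0/(-84)) - 41239)*(-59 - 191) = (-54*(46*(1/61) + 0*(-1/84)) - 41239)*(-250) = (-54*(46/61 + 0) - 41239)*(-250) = (-54*46/61 - 41239)*(-250) = (-2484/61 - 41239)*(-250) = -2518063/61*(-250) = 629515750/61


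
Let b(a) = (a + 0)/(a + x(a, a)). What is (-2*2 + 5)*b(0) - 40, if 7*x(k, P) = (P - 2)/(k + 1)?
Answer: -40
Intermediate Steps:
x(k, P) = (-2 + P)/(7*(1 + k)) (x(k, P) = ((P - 2)/(k + 1))/7 = ((-2 + P)/(1 + k))/7 = (-2 + P)/(7*(1 + k)))
b(a) = a/(a + (-2 + a)/(7*(1 + a))) (b(a) = (a + 0)/(a + (-2 + a)/(7*(1 + a))) = a/(a + (-2 + a)/(7*(1 + a))))
(-2*2 + 5)*b(0) - 40 = (-2*2 + 5)*(7*0*(1 + 0)/(-2 + 0 + 7*0*(1 + 0))) - 40 = (-4 + 5)*(7*0*1/(-2 + 0 + 7*0*1)) - 40 = 1*(7*0*1/(-2 + 0 + 0)) - 40 = 1*(7*0*1/(-2)) - 40 = 1*(7*0*(-½)*1) - 40 = 1*0 - 40 = 0 - 40 = -40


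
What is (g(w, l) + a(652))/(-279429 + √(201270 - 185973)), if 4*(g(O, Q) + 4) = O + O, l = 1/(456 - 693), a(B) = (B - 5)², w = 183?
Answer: -77997296199/52053700496 - 279131*√15297/52053700496 ≈ -1.4991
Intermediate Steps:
a(B) = (-5 + B)²
l = -1/237 (l = 1/(-237) = -1/237 ≈ -0.0042194)
g(O, Q) = -4 + O/2 (g(O, Q) = -4 + (O + O)/4 = -4 + (2*O)/4 = -4 + O/2)
(g(w, l) + a(652))/(-279429 + √(201270 - 185973)) = ((-4 + (½)*183) + (-5 + 652)²)/(-279429 + √(201270 - 185973)) = ((-4 + 183/2) + 647²)/(-279429 + √15297) = (175/2 + 418609)/(-279429 + √15297) = 837393/(2*(-279429 + √15297))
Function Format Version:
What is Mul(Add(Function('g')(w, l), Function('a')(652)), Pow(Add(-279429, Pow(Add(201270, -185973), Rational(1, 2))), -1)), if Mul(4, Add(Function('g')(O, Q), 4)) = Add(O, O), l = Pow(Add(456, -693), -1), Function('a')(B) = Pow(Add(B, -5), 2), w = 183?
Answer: Add(Rational(-77997296199, 52053700496), Mul(Rational(-279131, 52053700496), Pow(15297, Rational(1, 2)))) ≈ -1.4991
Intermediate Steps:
Function('a')(B) = Pow(Add(-5, B), 2)
l = Rational(-1, 237) (l = Pow(-237, -1) = Rational(-1, 237) ≈ -0.0042194)
Function('g')(O, Q) = Add(-4, Mul(Rational(1, 2), O)) (Function('g')(O, Q) = Add(-4, Mul(Rational(1, 4), Add(O, O))) = Add(-4, Mul(Rational(1, 4), Mul(2, O))) = Add(-4, Mul(Rational(1, 2), O)))
Mul(Add(Function('g')(w, l), Function('a')(652)), Pow(Add(-279429, Pow(Add(201270, -185973), Rational(1, 2))), -1)) = Mul(Add(Add(-4, Mul(Rational(1, 2), 183)), Pow(Add(-5, 652), 2)), Pow(Add(-279429, Pow(Add(201270, -185973), Rational(1, 2))), -1)) = Mul(Add(Add(-4, Rational(183, 2)), Pow(647, 2)), Pow(Add(-279429, Pow(15297, Rational(1, 2))), -1)) = Mul(Add(Rational(175, 2), 418609), Pow(Add(-279429, Pow(15297, Rational(1, 2))), -1)) = Mul(Rational(837393, 2), Pow(Add(-279429, Pow(15297, Rational(1, 2))), -1))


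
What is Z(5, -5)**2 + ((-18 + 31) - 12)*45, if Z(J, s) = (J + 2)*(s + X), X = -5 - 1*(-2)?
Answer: 3181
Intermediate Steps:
X = -3 (X = -5 + 2 = -3)
Z(J, s) = (-3 + s)*(2 + J) (Z(J, s) = (J + 2)*(s - 3) = (2 + J)*(-3 + s) = (-3 + s)*(2 + J))
Z(5, -5)**2 + ((-18 + 31) - 12)*45 = (-6 - 3*5 + 2*(-5) + 5*(-5))**2 + ((-18 + 31) - 12)*45 = (-6 - 15 - 10 - 25)**2 + (13 - 12)*45 = (-56)**2 + 1*45 = 3136 + 45 = 3181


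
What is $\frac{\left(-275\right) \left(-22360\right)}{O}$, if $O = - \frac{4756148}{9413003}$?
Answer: $- \frac{14470138861750}{1189037} \approx -1.217 \cdot 10^{7}$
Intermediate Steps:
$O = - \frac{4756148}{9413003}$ ($O = \left(-4756148\right) \frac{1}{9413003} = - \frac{4756148}{9413003} \approx -0.50527$)
$\frac{\left(-275\right) \left(-22360\right)}{O} = \frac{\left(-275\right) \left(-22360\right)}{- \frac{4756148}{9413003}} = 6149000 \left(- \frac{9413003}{4756148}\right) = - \frac{14470138861750}{1189037}$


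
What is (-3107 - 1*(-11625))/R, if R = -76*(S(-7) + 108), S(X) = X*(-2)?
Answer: -4259/4636 ≈ -0.91868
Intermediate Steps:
S(X) = -2*X
R = -9272 (R = -76*(-2*(-7) + 108) = -76*(14 + 108) = -76*122 = -9272)
(-3107 - 1*(-11625))/R = (-3107 - 1*(-11625))/(-9272) = (-3107 + 11625)*(-1/9272) = 8518*(-1/9272) = -4259/4636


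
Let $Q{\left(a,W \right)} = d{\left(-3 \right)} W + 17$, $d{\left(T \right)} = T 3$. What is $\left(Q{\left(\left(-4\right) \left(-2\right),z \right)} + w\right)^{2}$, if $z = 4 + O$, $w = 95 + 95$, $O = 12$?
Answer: $3969$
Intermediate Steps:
$w = 190$
$z = 16$ ($z = 4 + 12 = 16$)
$d{\left(T \right)} = 3 T$
$Q{\left(a,W \right)} = 17 - 9 W$ ($Q{\left(a,W \right)} = 3 \left(-3\right) W + 17 = - 9 W + 17 = 17 - 9 W$)
$\left(Q{\left(\left(-4\right) \left(-2\right),z \right)} + w\right)^{2} = \left(\left(17 - 144\right) + 190\right)^{2} = \left(-127 + 190\right)^{2} = 63^{2} = 3969$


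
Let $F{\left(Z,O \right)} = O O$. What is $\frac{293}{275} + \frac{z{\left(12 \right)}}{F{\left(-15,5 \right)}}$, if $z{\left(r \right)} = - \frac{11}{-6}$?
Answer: $\frac{1879}{1650} \approx 1.1388$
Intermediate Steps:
$z{\left(r \right)} = \frac{11}{6}$ ($z{\left(r \right)} = \left(-11\right) \left(- \frac{1}{6}\right) = \frac{11}{6}$)
$F{\left(Z,O \right)} = O^{2}$
$\frac{293}{275} + \frac{z{\left(12 \right)}}{F{\left(-15,5 \right)}} = \frac{293}{275} + \frac{11}{6 \cdot 5^{2}} = 293 \cdot \frac{1}{275} + \frac{11}{6 \cdot 25} = \frac{293}{275} + \frac{11}{6} \cdot \frac{1}{25} = \frac{293}{275} + \frac{11}{150} = \frac{1879}{1650}$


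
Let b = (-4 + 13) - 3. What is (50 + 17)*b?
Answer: 402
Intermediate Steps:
b = 6 (b = 9 - 3 = 6)
(50 + 17)*b = (50 + 17)*6 = 67*6 = 402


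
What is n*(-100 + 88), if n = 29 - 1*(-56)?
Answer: -1020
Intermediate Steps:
n = 85 (n = 29 + 56 = 85)
n*(-100 + 88) = 85*(-100 + 88) = 85*(-12) = -1020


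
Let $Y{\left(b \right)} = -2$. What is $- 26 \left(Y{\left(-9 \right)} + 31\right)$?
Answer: $-754$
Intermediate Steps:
$- 26 \left(Y{\left(-9 \right)} + 31\right) = - 26 \left(-2 + 31\right) = \left(-26\right) 29 = -754$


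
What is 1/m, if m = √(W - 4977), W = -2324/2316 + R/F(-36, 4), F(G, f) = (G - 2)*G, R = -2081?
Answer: -6*I*√9642112600678/1314714017 ≈ -0.014171*I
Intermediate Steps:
F(G, f) = G*(-2 + G) (F(G, f) = (-2 + G)*G = G*(-2 + G))
W = -666569/264024 (W = -2324/2316 - 2081*(-1/(36*(-2 - 36))) = -2324*1/2316 - 2081/((-36*(-38))) = -581/579 - 2081/1368 = -666569/264024 ≈ -2.5247)
m = I*√9642112600678/44004 (m = √(-666569/264024 - 4977) = √(-1314714017/264024) = I*√9642112600678/44004 ≈ 70.566*I)
1/m = 1/(I*√9642112600678/44004) = -6*I*√9642112600678/1314714017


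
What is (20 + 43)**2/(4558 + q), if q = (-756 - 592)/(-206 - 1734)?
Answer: 213885/245663 ≈ 0.87064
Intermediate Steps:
q = 337/485 (q = -1348/(-1940) = -1348*(-1/1940) = 337/485 ≈ 0.69485)
(20 + 43)**2/(4558 + q) = (20 + 43)**2/(4558 + 337/485) = 63**2/(2210967/485) = 3969*(485/2210967) = 213885/245663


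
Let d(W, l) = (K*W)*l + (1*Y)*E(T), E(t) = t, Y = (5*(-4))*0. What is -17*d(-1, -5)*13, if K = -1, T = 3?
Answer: 1105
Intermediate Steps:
Y = 0 (Y = -20*0 = 0)
d(W, l) = -W*l (d(W, l) = (-W)*l + (1*0)*3 = -W*l + 0*3 = -W*l + 0 = -W*l)
-17*d(-1, -5)*13 = -(-17)*(-1)*(-5)*13 = -17*(-5)*13 = 85*13 = 1105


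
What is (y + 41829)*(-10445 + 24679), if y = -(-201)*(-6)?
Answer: 578227782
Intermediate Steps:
y = -1206 (y = -201*6 = -1206)
(y + 41829)*(-10445 + 24679) = (-1206 + 41829)*(-10445 + 24679) = 40623*14234 = 578227782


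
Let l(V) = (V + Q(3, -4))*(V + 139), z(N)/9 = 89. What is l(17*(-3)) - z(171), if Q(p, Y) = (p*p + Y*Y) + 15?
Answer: -1769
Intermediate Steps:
Q(p, Y) = 15 + Y² + p² (Q(p, Y) = (p² + Y²) + 15 = (Y² + p²) + 15 = 15 + Y² + p²)
z(N) = 801 (z(N) = 9*89 = 801)
l(V) = (40 + V)*(139 + V) (l(V) = (V + (15 + (-4)² + 3²))*(V + 139) = (V + (15 + 16 + 9))*(139 + V) = (V + 40)*(139 + V) = (40 + V)*(139 + V))
l(17*(-3)) - z(171) = (5560 + (17*(-3))² + 179*(17*(-3))) - 1*801 = (5560 + (-51)² + 179*(-51)) - 801 = (5560 + 2601 - 9129) - 801 = -968 - 801 = -1769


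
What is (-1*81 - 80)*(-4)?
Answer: 644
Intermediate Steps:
(-1*81 - 80)*(-4) = (-81 - 80)*(-4) = -161*(-4) = 644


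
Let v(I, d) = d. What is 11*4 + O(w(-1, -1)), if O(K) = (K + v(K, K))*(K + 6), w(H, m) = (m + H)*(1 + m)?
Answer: 44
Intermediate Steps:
w(H, m) = (1 + m)*(H + m) (w(H, m) = (H + m)*(1 + m) = (1 + m)*(H + m))
O(K) = 2*K*(6 + K) (O(K) = (K + K)*(K + 6) = (2*K)*(6 + K) = 2*K*(6 + K))
11*4 + O(w(-1, -1)) = 11*4 + 2*(-1 - 1 + (-1)² - 1*(-1))*(6 + (-1 - 1 + (-1)² - 1*(-1))) = 44 + 2*(-1 - 1 + 1 + 1)*(6 + (-1 - 1 + 1 + 1)) = 44 + 2*0*(6 + 0) = 44 + 2*0*6 = 44 + 0 = 44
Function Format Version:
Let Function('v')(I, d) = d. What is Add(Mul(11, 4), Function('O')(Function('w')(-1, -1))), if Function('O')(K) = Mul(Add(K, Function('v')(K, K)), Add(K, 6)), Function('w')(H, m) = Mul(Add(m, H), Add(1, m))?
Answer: 44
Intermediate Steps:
Function('w')(H, m) = Mul(Add(1, m), Add(H, m)) (Function('w')(H, m) = Mul(Add(H, m), Add(1, m)) = Mul(Add(1, m), Add(H, m)))
Function('O')(K) = Mul(2, K, Add(6, K)) (Function('O')(K) = Mul(Add(K, K), Add(K, 6)) = Mul(Mul(2, K), Add(6, K)) = Mul(2, K, Add(6, K)))
Add(Mul(11, 4), Function('O')(Function('w')(-1, -1))) = Add(Mul(11, 4), Mul(2, Add(-1, -1, Pow(-1, 2), Mul(-1, -1)), Add(6, Add(-1, -1, Pow(-1, 2), Mul(-1, -1))))) = Add(44, Mul(2, Add(-1, -1, 1, 1), Add(6, Add(-1, -1, 1, 1)))) = Add(44, Mul(2, 0, Add(6, 0))) = Add(44, Mul(2, 0, 6)) = Add(44, 0) = 44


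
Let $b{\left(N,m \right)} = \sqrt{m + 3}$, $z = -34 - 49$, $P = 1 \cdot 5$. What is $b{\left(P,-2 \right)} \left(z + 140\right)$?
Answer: $57$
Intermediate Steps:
$P = 5$
$z = -83$ ($z = -34 - 49 = -83$)
$b{\left(N,m \right)} = \sqrt{3 + m}$
$b{\left(P,-2 \right)} \left(z + 140\right) = \sqrt{3 - 2} \left(-83 + 140\right) = \sqrt{1} \cdot 57 = 1 \cdot 57 = 57$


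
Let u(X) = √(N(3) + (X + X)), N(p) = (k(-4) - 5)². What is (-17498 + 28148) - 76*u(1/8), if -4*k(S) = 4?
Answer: 10650 - 38*√145 ≈ 10192.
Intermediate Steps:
k(S) = -1 (k(S) = -¼*4 = -1)
N(p) = 36 (N(p) = (-1 - 5)² = (-6)² = 36)
u(X) = √(36 + 2*X) (u(X) = √(36 + (X + X)) = √(36 + 2*X))
(-17498 + 28148) - 76*u(1/8) = (-17498 + 28148) - 76*√(36 + 2/8) = 10650 - 76*√(36 + 2*(⅛)) = 10650 - 76*√(36 + ¼) = 10650 - 38*√145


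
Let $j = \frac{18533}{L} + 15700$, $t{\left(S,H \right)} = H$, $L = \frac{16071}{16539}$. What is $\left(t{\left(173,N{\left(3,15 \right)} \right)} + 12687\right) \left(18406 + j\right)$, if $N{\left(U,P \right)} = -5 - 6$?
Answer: $\frac{3611116963196}{5357} \approx 6.7409 \cdot 10^{8}$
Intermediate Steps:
$L = \frac{5357}{5513}$ ($L = 16071 \cdot \frac{1}{16539} = \frac{5357}{5513} \approx 0.9717$)
$N{\left(U,P \right)} = -11$ ($N{\left(U,P \right)} = -5 - 6 = -11$)
$j = \frac{186277329}{5357}$ ($j = \frac{18533}{\frac{5357}{5513}} + 15700 = 18533 \cdot \frac{5513}{5357} + 15700 = \frac{102172429}{5357} + 15700 = \frac{186277329}{5357} \approx 34773.0$)
$\left(t{\left(173,N{\left(3,15 \right)} \right)} + 12687\right) \left(18406 + j\right) = \left(-11 + 12687\right) \left(18406 + \frac{186277329}{5357}\right) = 12676 \cdot \frac{284878271}{5357} = \frac{3611116963196}{5357}$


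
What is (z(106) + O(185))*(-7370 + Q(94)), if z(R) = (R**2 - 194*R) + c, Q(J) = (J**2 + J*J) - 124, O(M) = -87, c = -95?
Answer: -96792780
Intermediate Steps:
Q(J) = -124 + 2*J**2 (Q(J) = (J**2 + J**2) - 124 = 2*J**2 - 124 = -124 + 2*J**2)
z(R) = -95 + R**2 - 194*R (z(R) = (R**2 - 194*R) - 95 = -95 + R**2 - 194*R)
(z(106) + O(185))*(-7370 + Q(94)) = ((-95 + 106**2 - 194*106) - 87)*(-7370 + (-124 + 2*94**2)) = ((-95 + 11236 - 20564) - 87)*(-7370 + (-124 + 2*8836)) = (-9423 - 87)*(-7370 + (-124 + 17672)) = -9510*(-7370 + 17548) = -9510*10178 = -96792780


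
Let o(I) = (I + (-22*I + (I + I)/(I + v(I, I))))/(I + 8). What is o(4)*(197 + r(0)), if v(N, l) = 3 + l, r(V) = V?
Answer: -45113/33 ≈ -1367.1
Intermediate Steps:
o(I) = (-21*I + 2*I/(3 + 2*I))/(8 + I) (o(I) = (I + (-22*I + (I + I)/(I + (3 + I))))/(I + 8) = (I + (-22*I + (2*I)/(3 + 2*I)))/(8 + I) = (I + (-22*I + 2*I/(3 + 2*I)))/(8 + I) = (-21*I + 2*I/(3 + 2*I))/(8 + I))
o(4)*(197 + r(0)) = (4*(-61 - 42*4)/(24 + 2*4² + 19*4))*(197 + 0) = (4*(-61 - 168)/(24 + 2*16 + 76))*197 = (4*(-229)/(24 + 32 + 76))*197 = (4*(-229)/132)*197 = (4*(1/132)*(-229))*197 = -229/33*197 = -45113/33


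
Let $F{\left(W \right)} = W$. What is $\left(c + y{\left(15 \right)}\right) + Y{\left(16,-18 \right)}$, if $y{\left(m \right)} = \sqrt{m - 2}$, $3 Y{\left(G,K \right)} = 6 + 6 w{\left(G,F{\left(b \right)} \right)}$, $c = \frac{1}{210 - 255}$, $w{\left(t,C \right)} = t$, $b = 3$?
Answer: $\frac{1529}{45} + \sqrt{13} \approx 37.583$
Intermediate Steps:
$c = - \frac{1}{45}$ ($c = \frac{1}{-45} = - \frac{1}{45} \approx -0.022222$)
$Y{\left(G,K \right)} = 2 + 2 G$ ($Y{\left(G,K \right)} = \frac{6 + 6 G}{3} = 2 + 2 G$)
$y{\left(m \right)} = \sqrt{-2 + m}$
$\left(c + y{\left(15 \right)}\right) + Y{\left(16,-18 \right)} = \left(- \frac{1}{45} + \sqrt{-2 + 15}\right) + \left(2 + 2 \cdot 16\right) = \left(- \frac{1}{45} + \sqrt{13}\right) + \left(2 + 32\right) = \left(- \frac{1}{45} + \sqrt{13}\right) + 34 = \frac{1529}{45} + \sqrt{13}$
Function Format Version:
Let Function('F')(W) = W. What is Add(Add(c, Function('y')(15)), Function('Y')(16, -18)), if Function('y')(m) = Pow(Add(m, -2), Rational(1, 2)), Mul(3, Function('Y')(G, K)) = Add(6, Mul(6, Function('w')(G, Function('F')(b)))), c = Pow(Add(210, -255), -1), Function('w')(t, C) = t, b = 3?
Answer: Add(Rational(1529, 45), Pow(13, Rational(1, 2))) ≈ 37.583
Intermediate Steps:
c = Rational(-1, 45) (c = Pow(-45, -1) = Rational(-1, 45) ≈ -0.022222)
Function('Y')(G, K) = Add(2, Mul(2, G)) (Function('Y')(G, K) = Mul(Rational(1, 3), Add(6, Mul(6, G))) = Add(2, Mul(2, G)))
Function('y')(m) = Pow(Add(-2, m), Rational(1, 2))
Add(Add(c, Function('y')(15)), Function('Y')(16, -18)) = Add(Add(Rational(-1, 45), Pow(Add(-2, 15), Rational(1, 2))), Add(2, Mul(2, 16))) = Add(Add(Rational(-1, 45), Pow(13, Rational(1, 2))), Add(2, 32)) = Add(Add(Rational(-1, 45), Pow(13, Rational(1, 2))), 34) = Add(Rational(1529, 45), Pow(13, Rational(1, 2)))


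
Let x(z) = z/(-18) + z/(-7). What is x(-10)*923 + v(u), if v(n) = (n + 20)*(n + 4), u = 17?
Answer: 164326/63 ≈ 2608.3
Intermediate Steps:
v(n) = (4 + n)*(20 + n) (v(n) = (20 + n)*(4 + n) = (4 + n)*(20 + n))
x(z) = -25*z/126 (x(z) = z*(-1/18) + z*(-⅐) = -z/18 - z/7 = -25*z/126)
x(-10)*923 + v(u) = -25/126*(-10)*923 + (80 + 17² + 24*17) = (125/63)*923 + (80 + 289 + 408) = 115375/63 + 777 = 164326/63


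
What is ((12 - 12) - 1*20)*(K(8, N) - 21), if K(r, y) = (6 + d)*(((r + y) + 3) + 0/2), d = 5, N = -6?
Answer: -680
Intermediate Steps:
K(r, y) = 33 + 11*r + 11*y (K(r, y) = (6 + 5)*(((r + y) + 3) + 0/2) = 11*((3 + r + y) + 0*(½)) = 11*((3 + r + y) + 0) = 11*(3 + r + y) = 33 + 11*r + 11*y)
((12 - 12) - 1*20)*(K(8, N) - 21) = ((12 - 12) - 1*20)*((33 + 11*8 + 11*(-6)) - 21) = (0 - 20)*((33 + 88 - 66) - 21) = -20*(55 - 21) = -20*34 = -680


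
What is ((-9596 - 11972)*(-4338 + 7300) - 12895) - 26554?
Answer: -63923865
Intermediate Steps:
((-9596 - 11972)*(-4338 + 7300) - 12895) - 26554 = (-21568*2962 - 12895) - 26554 = (-63884416 - 12895) - 26554 = -63897311 - 26554 = -63923865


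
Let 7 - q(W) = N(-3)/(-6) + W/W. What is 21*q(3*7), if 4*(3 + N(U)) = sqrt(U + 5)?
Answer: 231/2 + 7*sqrt(2)/8 ≈ 116.74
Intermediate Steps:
N(U) = -3 + sqrt(5 + U)/4 (N(U) = -3 + sqrt(U + 5)/4 = -3 + sqrt(5 + U)/4)
q(W) = 11/2 + sqrt(2)/24 (q(W) = 7 - ((-3 + sqrt(5 - 3)/4)/(-6) + W/W) = 7 - ((-3 + sqrt(2)/4)*(-1/6) + 1) = 7 - ((1/2 - sqrt(2)/24) + 1) = 7 - (3/2 - sqrt(2)/24) = 7 + (-3/2 + sqrt(2)/24) = 11/2 + sqrt(2)/24)
21*q(3*7) = 21*(11/2 + sqrt(2)/24) = 231/2 + 7*sqrt(2)/8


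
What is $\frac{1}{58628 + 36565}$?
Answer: $\frac{1}{95193} \approx 1.0505 \cdot 10^{-5}$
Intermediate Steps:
$\frac{1}{58628 + 36565} = \frac{1}{95193}$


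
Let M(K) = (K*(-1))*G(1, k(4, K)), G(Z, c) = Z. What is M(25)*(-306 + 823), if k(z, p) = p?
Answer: -12925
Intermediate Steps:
M(K) = -K (M(K) = (K*(-1))*1 = -K*1 = -K)
M(25)*(-306 + 823) = (-1*25)*(-306 + 823) = -25*517 = -12925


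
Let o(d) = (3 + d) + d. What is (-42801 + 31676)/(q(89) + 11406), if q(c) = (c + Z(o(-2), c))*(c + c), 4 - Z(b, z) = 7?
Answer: -11125/26714 ≈ -0.41645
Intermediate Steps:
o(d) = 3 + 2*d
Z(b, z) = -3 (Z(b, z) = 4 - 1*7 = 4 - 7 = -3)
q(c) = 2*c*(-3 + c) (q(c) = (c - 3)*(c + c) = (-3 + c)*(2*c) = 2*c*(-3 + c))
(-42801 + 31676)/(q(89) + 11406) = (-42801 + 31676)/(2*89*(-3 + 89) + 11406) = -11125/(2*89*86 + 11406) = -11125/(15308 + 11406) = -11125/26714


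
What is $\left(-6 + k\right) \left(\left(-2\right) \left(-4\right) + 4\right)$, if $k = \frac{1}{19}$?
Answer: $- \frac{1356}{19} \approx -71.368$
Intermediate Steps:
$k = \frac{1}{19} \approx 0.052632$
$\left(-6 + k\right) \left(\left(-2\right) \left(-4\right) + 4\right) = \left(-6 + \frac{1}{19}\right) \left(\left(-2\right) \left(-4\right) + 4\right) = - \frac{113 \left(8 + 4\right)}{19} = \left(- \frac{113}{19}\right) 12 = - \frac{1356}{19}$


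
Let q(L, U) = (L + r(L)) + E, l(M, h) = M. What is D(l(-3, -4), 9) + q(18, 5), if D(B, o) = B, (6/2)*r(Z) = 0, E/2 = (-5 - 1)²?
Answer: 87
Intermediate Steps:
E = 72 (E = 2*(-5 - 1)² = 2*(-6)² = 2*36 = 72)
r(Z) = 0 (r(Z) = (⅓)*0 = 0)
q(L, U) = 72 + L (q(L, U) = (L + 0) + 72 = L + 72 = 72 + L)
D(l(-3, -4), 9) + q(18, 5) = -3 + (72 + 18) = -3 + 90 = 87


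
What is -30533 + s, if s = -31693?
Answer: -62226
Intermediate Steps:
-30533 + s = -30533 - 31693 = -62226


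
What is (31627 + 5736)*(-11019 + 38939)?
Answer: 1043174960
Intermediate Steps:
(31627 + 5736)*(-11019 + 38939) = 37363*27920 = 1043174960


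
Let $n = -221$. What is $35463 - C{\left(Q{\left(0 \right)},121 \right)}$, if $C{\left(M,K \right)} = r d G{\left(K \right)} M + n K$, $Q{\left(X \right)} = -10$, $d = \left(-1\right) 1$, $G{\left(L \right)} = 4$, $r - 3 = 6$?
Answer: $61844$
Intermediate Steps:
$r = 9$ ($r = 3 + 6 = 9$)
$d = -1$
$C{\left(M,K \right)} = - 221 K - 36 M$ ($C{\left(M,K \right)} = 9 \left(-1\right) 4 M - 221 K = \left(-9\right) 4 M - 221 K = - 36 M - 221 K = - 221 K - 36 M$)
$35463 - C{\left(Q{\left(0 \right)},121 \right)} = 35463 - \left(\left(-221\right) 121 - -360\right) = 35463 - \left(-26741 + 360\right) = 35463 - -26381 = 35463 + 26381 = 61844$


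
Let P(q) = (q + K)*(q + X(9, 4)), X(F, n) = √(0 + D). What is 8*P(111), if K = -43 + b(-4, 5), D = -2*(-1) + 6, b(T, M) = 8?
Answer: 67488 + 1216*√2 ≈ 69208.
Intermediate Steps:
D = 8 (D = 2 + 6 = 8)
X(F, n) = 2*√2 (X(F, n) = √(0 + 8) = √8 = 2*√2)
K = -35 (K = -43 + 8 = -35)
P(q) = (-35 + q)*(q + 2*√2) (P(q) = (q - 35)*(q + 2*√2) = (-35 + q)*(q + 2*√2))
8*P(111) = 8*(111² - 70*√2 - 35*111 + 2*111*√2) = 8*(12321 - 70*√2 - 3885 + 222*√2) = 8*(8436 + 152*√2) = 67488 + 1216*√2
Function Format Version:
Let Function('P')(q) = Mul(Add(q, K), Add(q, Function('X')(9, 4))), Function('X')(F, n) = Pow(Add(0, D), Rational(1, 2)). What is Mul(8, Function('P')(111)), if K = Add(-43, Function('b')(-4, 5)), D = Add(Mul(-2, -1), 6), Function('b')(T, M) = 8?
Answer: Add(67488, Mul(1216, Pow(2, Rational(1, 2)))) ≈ 69208.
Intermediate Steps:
D = 8 (D = Add(2, 6) = 8)
Function('X')(F, n) = Mul(2, Pow(2, Rational(1, 2))) (Function('X')(F, n) = Pow(Add(0, 8), Rational(1, 2)) = Pow(8, Rational(1, 2)) = Mul(2, Pow(2, Rational(1, 2))))
K = -35 (K = Add(-43, 8) = -35)
Function('P')(q) = Mul(Add(-35, q), Add(q, Mul(2, Pow(2, Rational(1, 2))))) (Function('P')(q) = Mul(Add(q, -35), Add(q, Mul(2, Pow(2, Rational(1, 2))))) = Mul(Add(-35, q), Add(q, Mul(2, Pow(2, Rational(1, 2))))))
Mul(8, Function('P')(111)) = Mul(8, Add(Pow(111, 2), Mul(-70, Pow(2, Rational(1, 2))), Mul(-35, 111), Mul(2, 111, Pow(2, Rational(1, 2))))) = Mul(8, Add(12321, Mul(-70, Pow(2, Rational(1, 2))), -3885, Mul(222, Pow(2, Rational(1, 2))))) = Mul(8, Add(8436, Mul(152, Pow(2, Rational(1, 2))))) = Add(67488, Mul(1216, Pow(2, Rational(1, 2))))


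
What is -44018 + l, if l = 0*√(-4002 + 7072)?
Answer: -44018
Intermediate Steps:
l = 0 (l = 0*√3070 = 0)
-44018 + l = -44018 + 0 = -44018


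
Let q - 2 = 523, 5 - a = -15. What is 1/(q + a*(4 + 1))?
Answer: 1/625 ≈ 0.0016000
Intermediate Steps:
a = 20 (a = 5 - 1*(-15) = 5 + 15 = 20)
q = 525 (q = 2 + 523 = 525)
1/(q + a*(4 + 1)) = 1/(525 + 20*(4 + 1)) = 1/(525 + 20*5) = 1/(525 + 100) = 1/625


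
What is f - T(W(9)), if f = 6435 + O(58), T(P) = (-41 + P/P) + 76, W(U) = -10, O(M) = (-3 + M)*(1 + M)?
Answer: 9644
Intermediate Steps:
O(M) = (1 + M)*(-3 + M)
T(P) = 36 (T(P) = (-41 + 1) + 76 = -40 + 76 = 36)
f = 9680 (f = 6435 + (-3 + 58**2 - 2*58) = 6435 + (-3 + 3364 - 116) = 6435 + 3245 = 9680)
f - T(W(9)) = 9680 - 1*36 = 9680 - 36 = 9644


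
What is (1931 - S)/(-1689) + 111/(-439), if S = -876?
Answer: -1419752/741471 ≈ -1.9148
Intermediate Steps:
(1931 - S)/(-1689) + 111/(-439) = (1931 - 1*(-876))/(-1689) + 111/(-439) = (1931 + 876)*(-1/1689) + 111*(-1/439) = 2807*(-1/1689) - 111/439 = -2807/1689 - 111/439 = -1419752/741471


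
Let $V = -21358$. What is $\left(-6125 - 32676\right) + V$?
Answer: $-60159$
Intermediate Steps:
$\left(-6125 - 32676\right) + V = \left(-6125 - 32676\right) - 21358 = -38801 - 21358 = -60159$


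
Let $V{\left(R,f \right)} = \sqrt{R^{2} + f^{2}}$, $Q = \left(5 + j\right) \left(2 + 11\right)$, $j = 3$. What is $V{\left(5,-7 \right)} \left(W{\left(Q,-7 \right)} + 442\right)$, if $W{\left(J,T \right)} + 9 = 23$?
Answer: $456 \sqrt{74} \approx 3922.7$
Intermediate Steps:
$Q = 104$ ($Q = \left(5 + 3\right) \left(2 + 11\right) = 8 \cdot 13 = 104$)
$W{\left(J,T \right)} = 14$ ($W{\left(J,T \right)} = -9 + 23 = 14$)
$V{\left(5,-7 \right)} \left(W{\left(Q,-7 \right)} + 442\right) = \sqrt{5^{2} + \left(-7\right)^{2}} \left(14 + 442\right) = \sqrt{25 + 49} \cdot 456 = \sqrt{74} \cdot 456 = 456 \sqrt{74}$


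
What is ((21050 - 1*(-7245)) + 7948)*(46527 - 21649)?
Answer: 901653354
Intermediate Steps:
((21050 - 1*(-7245)) + 7948)*(46527 - 21649) = ((21050 + 7245) + 7948)*24878 = (28295 + 7948)*24878 = 36243*24878 = 901653354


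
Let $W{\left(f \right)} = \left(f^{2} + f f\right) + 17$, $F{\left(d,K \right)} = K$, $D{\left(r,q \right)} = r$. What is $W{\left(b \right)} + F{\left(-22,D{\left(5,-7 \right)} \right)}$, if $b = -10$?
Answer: $222$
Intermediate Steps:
$W{\left(f \right)} = 17 + 2 f^{2}$ ($W{\left(f \right)} = \left(f^{2} + f^{2}\right) + 17 = 2 f^{2} + 17 = 17 + 2 f^{2}$)
$W{\left(b \right)} + F{\left(-22,D{\left(5,-7 \right)} \right)} = \left(17 + 2 \left(-10\right)^{2}\right) + 5 = \left(17 + 2 \cdot 100\right) + 5 = \left(17 + 200\right) + 5 = 217 + 5 = 222$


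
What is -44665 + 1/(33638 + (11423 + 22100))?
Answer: -2999746064/67161 ≈ -44665.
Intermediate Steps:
-44665 + 1/(33638 + (11423 + 22100)) = -44665 + 1/(33638 + 33523) = -44665 + 1/67161 = -2999746064/67161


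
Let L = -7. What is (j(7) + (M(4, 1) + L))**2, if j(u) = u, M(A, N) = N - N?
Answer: 0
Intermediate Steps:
M(A, N) = 0
(j(7) + (M(4, 1) + L))**2 = (7 + (0 - 7))**2 = (7 - 7)**2 = 0**2 = 0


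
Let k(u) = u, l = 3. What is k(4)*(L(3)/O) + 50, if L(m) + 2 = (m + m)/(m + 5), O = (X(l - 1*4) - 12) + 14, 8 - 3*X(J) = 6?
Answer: 385/8 ≈ 48.125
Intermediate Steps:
X(J) = ⅔ (X(J) = 8/3 - ⅓*6 = 8/3 - 2 = ⅔)
O = 8/3 (O = (⅔ - 12) + 14 = -34/3 + 14 = 8/3 ≈ 2.6667)
L(m) = -2 + 2*m/(5 + m) (L(m) = -2 + (m + m)/(m + 5) = -2 + (2*m)/(5 + m) = -2 + 2*m/(5 + m))
k(4)*(L(3)/O) + 50 = 4*((-10/(5 + 3))/(8/3)) + 50 = 4*(-10/8*(3/8)) + 50 = 4*(-10*⅛*(3/8)) + 50 = 4*(-5/4*3/8) + 50 = 4*(-15/32) + 50 = -15/8 + 50 = 385/8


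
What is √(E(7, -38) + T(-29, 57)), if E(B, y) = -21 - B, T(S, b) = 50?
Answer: √22 ≈ 4.6904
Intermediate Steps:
√(E(7, -38) + T(-29, 57)) = √((-21 - 1*7) + 50) = √((-21 - 7) + 50) = √(-28 + 50) = √22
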